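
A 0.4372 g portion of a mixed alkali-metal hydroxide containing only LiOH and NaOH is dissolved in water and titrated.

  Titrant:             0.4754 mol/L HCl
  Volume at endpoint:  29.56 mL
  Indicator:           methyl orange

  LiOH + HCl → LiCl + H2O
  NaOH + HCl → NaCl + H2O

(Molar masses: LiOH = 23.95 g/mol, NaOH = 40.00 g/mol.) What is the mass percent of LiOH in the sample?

42.63 %

n(HCl) = 0.02956 × 0.4754 = 0.01405 mol
Let x = n(LiOH), y = n(NaOH).
Titrant: 1x + 1y = 0.01405;  mass: 23.95x + 40.00y = 0.4372
Solving, x = 7.783 × 10^-3 mol, y = 6.270 × 10^-3 mol
mass of LiOH = 7.783 × 10^-3 × 23.95 = 0.1864 g
% LiOH = 0.1864 / 0.4372 × 100 = 42.63 %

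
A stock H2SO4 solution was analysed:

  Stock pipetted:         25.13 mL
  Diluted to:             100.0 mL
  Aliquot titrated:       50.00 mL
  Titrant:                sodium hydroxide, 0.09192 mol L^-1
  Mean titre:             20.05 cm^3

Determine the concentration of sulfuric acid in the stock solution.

H2SO4 + 2 NaOH → Na2SO4 + 2 H2O
n(NaOH) = 0.02005 × 0.09192 = 1.843 × 10^-3 mol
From the 1:2 ratio, n(H2SO4) in the aliquot = 1/2 × 1.843 × 10^-3 = 9.215 × 10^-4 mol
[H2SO4]_dilute = 9.215 × 10^-4 / 0.05000 = 0.01843 mol/L
Dilution factor = 100.0 / 25.13 = 3.979
[H2SO4]_stock = 0.01843 × 3.979 = 0.07334 mol/L

0.07334 mol/L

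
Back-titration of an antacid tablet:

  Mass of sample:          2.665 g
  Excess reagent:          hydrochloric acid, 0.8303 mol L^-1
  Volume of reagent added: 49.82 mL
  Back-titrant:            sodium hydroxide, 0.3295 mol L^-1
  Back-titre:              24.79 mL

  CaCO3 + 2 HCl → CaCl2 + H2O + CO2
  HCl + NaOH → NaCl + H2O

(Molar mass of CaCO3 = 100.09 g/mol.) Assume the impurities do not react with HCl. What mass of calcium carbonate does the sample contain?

n(HCl) added = 0.04982 × 0.8303 = 0.04137 mol
n(NaOH) used in back-titration = 0.02479 × 0.3295 = 8.168 × 10^-3 mol
n(HCl) left over = 8.168 × 10^-3 mol (1:1 ratio)
n(HCl) consumed by analyte = 0.04137 − 8.168 × 10^-3 = 0.03320 mol
From the 1:2 ratio, n(CaCO3) = 1/2 × 0.03320 = 0.01660 mol
mass of CaCO3 = 0.01660 × 100.09 = 1.661 g

1.661 g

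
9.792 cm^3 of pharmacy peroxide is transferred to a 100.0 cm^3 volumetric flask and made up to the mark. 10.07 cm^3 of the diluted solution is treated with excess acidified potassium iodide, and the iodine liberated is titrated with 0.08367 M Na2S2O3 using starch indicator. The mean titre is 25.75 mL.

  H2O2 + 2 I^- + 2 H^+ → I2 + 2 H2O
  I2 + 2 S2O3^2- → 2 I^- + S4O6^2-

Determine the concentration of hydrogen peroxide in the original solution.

n(S2O3^2-) = 0.02575 × 0.08367 = 2.155 × 10^-3 mol
n(I2) = n(S2O3^2-)/2 = 1.077 × 10^-3 mol
n(H2O2) in the aliquot = 1.077 × 10^-3 mol (1:1 ratio)
[H2O2]_dilute = 1.077 × 10^-3 / 0.01007 = 0.1070 mol/L
[H2O2]_original = 0.1070 × 100.0/9.792 = 1.092 mol/L

1.092 M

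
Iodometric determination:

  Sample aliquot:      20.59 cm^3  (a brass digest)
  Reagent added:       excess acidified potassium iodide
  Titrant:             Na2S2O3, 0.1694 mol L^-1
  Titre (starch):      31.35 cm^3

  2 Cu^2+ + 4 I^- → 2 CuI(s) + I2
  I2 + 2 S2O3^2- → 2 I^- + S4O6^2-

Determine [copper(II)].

0.2579 mol/L

n(S2O3^2-) = 0.03135 × 0.1694 = 5.311 × 10^-3 mol
n(I2) = n(S2O3^2-)/2 = 2.655 × 10^-3 mol
From the 2:1 ratio, n(Cu2+) in the aliquot = 2/1 × 2.655 × 10^-3 = 5.311 × 10^-3 mol
[Cu2+] = 5.311 × 10^-3 / 0.02059 = 0.2579 mol/L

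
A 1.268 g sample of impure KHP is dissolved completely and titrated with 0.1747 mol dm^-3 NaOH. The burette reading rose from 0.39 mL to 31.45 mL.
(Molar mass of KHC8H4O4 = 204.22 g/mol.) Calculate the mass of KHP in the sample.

KHC8H4O4 + NaOH → KNaC8H4O4 + H2O
n(NaOH) = 0.03106 L × 0.1747 mol/L = 5.426 × 10^-3 mol
n(KHC8H4O4) = 5.426 × 10^-3 mol (1:1 ratio)
mass of KHC8H4O4 = 5.426 × 10^-3 × 204.22 g/mol = 1.108 g

1.108 g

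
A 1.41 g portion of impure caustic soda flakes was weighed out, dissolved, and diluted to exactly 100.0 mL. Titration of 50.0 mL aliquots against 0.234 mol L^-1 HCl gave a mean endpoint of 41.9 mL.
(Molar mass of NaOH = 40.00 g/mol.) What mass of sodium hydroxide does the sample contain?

NaOH + HCl → NaCl + H2O
n(HCl) per titration = 0.0419 × 0.234 = 9.80 × 10^-3 mol
n(NaOH) in each aliquot = 9.80 × 10^-3 mol (1:1 ratio)
n(NaOH) in the whole flask = 9.80 × 10^-3 × 100.0/50.0 = 0.0196 mol
mass of NaOH = 0.0196 × 40.00 = 0.784 g

0.784 g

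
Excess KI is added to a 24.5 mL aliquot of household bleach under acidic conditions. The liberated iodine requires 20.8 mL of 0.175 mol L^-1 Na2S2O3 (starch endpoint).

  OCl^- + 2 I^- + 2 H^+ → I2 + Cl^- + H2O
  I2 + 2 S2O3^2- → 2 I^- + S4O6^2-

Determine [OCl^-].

0.0743 mol/L

n(S2O3^2-) = 0.0208 × 0.175 = 3.64 × 10^-3 mol
n(I2) = n(S2O3^2-)/2 = 1.82 × 10^-3 mol
n(OCl^-) in the aliquot = 1.82 × 10^-3 mol (1:1 ratio)
[OCl^-] = 1.82 × 10^-3 / 0.0245 = 0.0743 mol/L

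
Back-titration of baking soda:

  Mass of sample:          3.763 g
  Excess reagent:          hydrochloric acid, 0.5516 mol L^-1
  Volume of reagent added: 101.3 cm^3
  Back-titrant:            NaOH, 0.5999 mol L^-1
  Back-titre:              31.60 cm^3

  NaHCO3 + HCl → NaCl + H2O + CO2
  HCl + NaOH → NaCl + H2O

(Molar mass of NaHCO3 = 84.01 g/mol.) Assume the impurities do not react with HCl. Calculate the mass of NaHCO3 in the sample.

3.102 g

n(HCl) added = 0.1013 × 0.5516 = 0.05588 mol
n(NaOH) used in back-titration = 0.03160 × 0.5999 = 0.01896 mol
n(HCl) left over = 0.01896 mol (1:1 ratio)
n(HCl) consumed by analyte = 0.05588 − 0.01896 = 0.03692 mol
n(NaHCO3) = 0.03692 mol (1:1 ratio)
mass of NaHCO3 = 0.03692 × 84.01 = 3.102 g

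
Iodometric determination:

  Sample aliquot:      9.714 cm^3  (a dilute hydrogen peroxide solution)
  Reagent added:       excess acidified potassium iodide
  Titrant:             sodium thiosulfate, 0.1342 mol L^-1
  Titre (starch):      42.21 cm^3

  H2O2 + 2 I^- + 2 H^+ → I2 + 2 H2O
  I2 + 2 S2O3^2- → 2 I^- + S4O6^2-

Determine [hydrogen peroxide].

0.2916 mol/L

n(S2O3^2-) = 0.04221 × 0.1342 = 5.665 × 10^-3 mol
n(I2) = n(S2O3^2-)/2 = 2.832 × 10^-3 mol
n(H2O2) in the aliquot = 2.832 × 10^-3 mol (1:1 ratio)
[H2O2] = 2.832 × 10^-3 / 0.009714 = 0.2916 mol/L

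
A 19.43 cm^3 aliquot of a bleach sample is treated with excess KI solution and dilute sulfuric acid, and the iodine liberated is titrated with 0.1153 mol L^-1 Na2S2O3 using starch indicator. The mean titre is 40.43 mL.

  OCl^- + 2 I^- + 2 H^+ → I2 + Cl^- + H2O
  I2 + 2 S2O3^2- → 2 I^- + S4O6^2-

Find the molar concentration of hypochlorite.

n(S2O3^2-) = 0.04043 × 0.1153 = 4.662 × 10^-3 mol
n(I2) = n(S2O3^2-)/2 = 2.331 × 10^-3 mol
n(OCl^-) in the aliquot = 2.331 × 10^-3 mol (1:1 ratio)
[OCl^-] = 2.331 × 10^-3 / 0.01943 = 0.1200 mol/L

0.1200 mol/L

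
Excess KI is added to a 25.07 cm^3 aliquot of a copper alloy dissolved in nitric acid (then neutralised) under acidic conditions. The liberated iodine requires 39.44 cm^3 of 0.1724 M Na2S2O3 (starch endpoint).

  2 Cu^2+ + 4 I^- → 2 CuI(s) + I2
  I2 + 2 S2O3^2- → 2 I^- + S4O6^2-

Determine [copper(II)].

n(S2O3^2-) = 0.03944 × 0.1724 = 6.799 × 10^-3 mol
n(I2) = n(S2O3^2-)/2 = 3.400 × 10^-3 mol
From the 2:1 ratio, n(Cu2+) in the aliquot = 2/1 × 3.400 × 10^-3 = 6.799 × 10^-3 mol
[Cu2+] = 6.799 × 10^-3 / 0.02507 = 0.2712 mol/L

0.2712 M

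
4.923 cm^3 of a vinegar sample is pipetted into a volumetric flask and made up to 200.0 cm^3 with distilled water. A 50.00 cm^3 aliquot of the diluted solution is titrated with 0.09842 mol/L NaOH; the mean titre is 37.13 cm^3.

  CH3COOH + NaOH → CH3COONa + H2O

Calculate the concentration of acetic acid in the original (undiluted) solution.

n(NaOH) = 0.03713 × 0.09842 = 3.654 × 10^-3 mol
n(CH3COOH) in the aliquot = 3.654 × 10^-3 mol (1:1 ratio)
[CH3COOH]_dilute = 3.654 × 10^-3 / 0.05000 = 0.07309 mol/L
Dilution factor = 200.0 / 4.923 = 40.63
[CH3COOH]_stock = 0.07309 × 40.63 = 2.969 mol/L

2.969 mol/L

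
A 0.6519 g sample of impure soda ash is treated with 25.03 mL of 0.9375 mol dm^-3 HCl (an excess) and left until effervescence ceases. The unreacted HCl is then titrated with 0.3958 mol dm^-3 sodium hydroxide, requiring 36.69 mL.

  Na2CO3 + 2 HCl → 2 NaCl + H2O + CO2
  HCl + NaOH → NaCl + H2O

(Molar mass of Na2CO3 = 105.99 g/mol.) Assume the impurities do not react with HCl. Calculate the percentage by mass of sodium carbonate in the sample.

72.71 %

n(HCl) added = 0.02503 × 0.9375 = 0.02347 mol
n(NaOH) used in back-titration = 0.03669 × 0.3958 = 0.01452 mol
n(HCl) left over = 0.01452 mol (1:1 ratio)
n(HCl) consumed by analyte = 0.02347 − 0.01452 = 8.944 × 10^-3 mol
From the 1:2 ratio, n(Na2CO3) = 1/2 × 8.944 × 10^-3 = 4.472 × 10^-3 mol
mass of Na2CO3 = 4.472 × 10^-3 × 105.99 = 0.4740 g
% Na2CO3 = 0.4740 / 0.6519 × 100 = 72.71 %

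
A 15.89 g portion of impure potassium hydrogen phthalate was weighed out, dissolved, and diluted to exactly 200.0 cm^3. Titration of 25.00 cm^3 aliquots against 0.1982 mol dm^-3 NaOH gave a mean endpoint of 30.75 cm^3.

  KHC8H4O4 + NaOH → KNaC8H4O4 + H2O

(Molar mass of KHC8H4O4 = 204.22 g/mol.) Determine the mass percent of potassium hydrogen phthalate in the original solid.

62.66 %

n(NaOH) per titration = 0.03075 × 0.1982 = 6.095 × 10^-3 mol
n(KHC8H4O4) in each aliquot = 6.095 × 10^-3 mol (1:1 ratio)
n(KHC8H4O4) in the whole flask = 6.095 × 10^-3 × 200.0/25.00 = 0.04876 mol
mass of KHC8H4O4 = 0.04876 × 204.22 = 9.957 g
% KHC8H4O4 = 9.957 / 15.89 × 100 = 62.66 %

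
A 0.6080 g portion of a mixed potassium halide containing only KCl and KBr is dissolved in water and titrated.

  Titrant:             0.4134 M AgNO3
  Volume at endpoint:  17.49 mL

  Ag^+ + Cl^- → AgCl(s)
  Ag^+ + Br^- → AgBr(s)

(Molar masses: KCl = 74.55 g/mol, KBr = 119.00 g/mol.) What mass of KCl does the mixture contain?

0.4233 g

n(AgNO3) = 0.01749 × 0.4134 = 7.230 × 10^-3 mol
Let x = n(KCl), y = n(KBr).
Titrant: 1x + 1y = 7.230 × 10^-3;  mass: 74.55x + 119.00y = 0.6080
Solving, x = 5.679 × 10^-3 mol, y = 1.552 × 10^-3 mol
mass of KCl = 5.679 × 10^-3 × 74.55 = 0.4233 g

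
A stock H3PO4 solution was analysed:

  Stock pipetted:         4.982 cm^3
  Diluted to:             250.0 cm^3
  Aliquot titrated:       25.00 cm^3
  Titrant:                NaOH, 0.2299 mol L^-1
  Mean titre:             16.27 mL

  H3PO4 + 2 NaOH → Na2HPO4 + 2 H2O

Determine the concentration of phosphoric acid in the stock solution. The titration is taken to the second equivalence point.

3.754 mol/L

n(NaOH) = 0.01627 × 0.2299 = 3.740 × 10^-3 mol
From the 1:2 ratio, n(H3PO4) in the aliquot = 1/2 × 3.740 × 10^-3 = 1.870 × 10^-3 mol
[H3PO4]_dilute = 1.870 × 10^-3 / 0.02500 = 0.07481 mol/L
Dilution factor = 250.0 / 4.982 = 50.18
[H3PO4]_stock = 0.07481 × 50.18 = 3.754 mol/L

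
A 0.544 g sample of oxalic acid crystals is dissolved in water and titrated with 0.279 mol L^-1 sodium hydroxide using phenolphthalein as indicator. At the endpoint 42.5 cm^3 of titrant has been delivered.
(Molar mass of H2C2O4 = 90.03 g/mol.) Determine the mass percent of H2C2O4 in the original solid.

98.1 %

H2C2O4 + 2 NaOH → Na2C2O4 + 2 H2O
n(NaOH) = 0.0425 L × 0.279 mol/L = 0.0119 mol
From the 1:2 ratio, n(H2C2O4) = 1/2 × 0.0119 = 5.93 × 10^-3 mol
mass of H2C2O4 = 5.93 × 10^-3 × 90.03 g/mol = 0.534 g
% H2C2O4 = 0.534 / 0.544 × 100 = 98.1 %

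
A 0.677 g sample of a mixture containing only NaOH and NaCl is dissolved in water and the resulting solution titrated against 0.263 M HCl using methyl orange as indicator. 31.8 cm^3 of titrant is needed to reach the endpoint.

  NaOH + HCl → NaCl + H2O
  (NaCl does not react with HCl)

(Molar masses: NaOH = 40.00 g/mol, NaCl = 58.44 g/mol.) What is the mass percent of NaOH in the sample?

49.4 %

n(HCl) = 0.0318 × 0.263 = 8.36 × 10^-3 mol
Let x = n(NaOH), y = n(NaCl).
Titrant: 1x = 8.36 × 10^-3;  mass: 40.00x + 58.44y = 0.677
Solving, x = 8.36 × 10^-3 mol, y = 5.86 × 10^-3 mol
mass of NaOH = 8.36 × 10^-3 × 40.00 = 0.335 g
% NaOH = 0.335 / 0.677 × 100 = 49.4 %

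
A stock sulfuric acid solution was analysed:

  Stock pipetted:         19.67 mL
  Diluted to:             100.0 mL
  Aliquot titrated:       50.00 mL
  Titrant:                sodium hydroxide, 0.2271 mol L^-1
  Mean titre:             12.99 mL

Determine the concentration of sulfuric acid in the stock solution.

0.1500 mol/L

H2SO4 + 2 NaOH → Na2SO4 + 2 H2O
n(NaOH) = 0.01299 × 0.2271 = 2.950 × 10^-3 mol
From the 1:2 ratio, n(H2SO4) in the aliquot = 1/2 × 2.950 × 10^-3 = 1.475 × 10^-3 mol
[H2SO4]_dilute = 1.475 × 10^-3 / 0.05000 = 0.02950 mol/L
Dilution factor = 100.0 / 19.67 = 5.084
[H2SO4]_stock = 0.02950 × 5.084 = 0.1500 mol/L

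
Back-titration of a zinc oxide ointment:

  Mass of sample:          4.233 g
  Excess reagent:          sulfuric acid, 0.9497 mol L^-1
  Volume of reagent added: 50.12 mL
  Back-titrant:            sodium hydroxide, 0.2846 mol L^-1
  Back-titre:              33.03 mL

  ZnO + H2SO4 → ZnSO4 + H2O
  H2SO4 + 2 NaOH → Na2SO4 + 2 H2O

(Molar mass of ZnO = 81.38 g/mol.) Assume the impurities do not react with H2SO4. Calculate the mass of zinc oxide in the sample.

n(H2SO4) added = 0.05012 × 0.9497 = 0.04760 mol
n(NaOH) used in back-titration = 0.03303 × 0.2846 = 9.400 × 10^-3 mol
From the 1:2 ratio, n(H2SO4) left over = 1/2 × 9.400 × 10^-3 = 4.700 × 10^-3 mol
n(H2SO4) consumed by analyte = 0.04760 − 4.700 × 10^-3 = 0.04290 mol
n(ZnO) = 0.04290 mol (1:1 ratio)
mass of ZnO = 0.04290 × 81.38 = 3.491 g

3.491 g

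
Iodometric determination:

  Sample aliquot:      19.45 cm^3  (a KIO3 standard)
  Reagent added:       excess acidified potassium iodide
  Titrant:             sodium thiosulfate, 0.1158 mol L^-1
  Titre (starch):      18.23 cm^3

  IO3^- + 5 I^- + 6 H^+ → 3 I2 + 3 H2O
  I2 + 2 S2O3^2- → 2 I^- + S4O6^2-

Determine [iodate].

n(S2O3^2-) = 0.01823 × 0.1158 = 2.111 × 10^-3 mol
n(I2) = n(S2O3^2-)/2 = 1.056 × 10^-3 mol
From the 1:3 ratio, n(IO3^-) in the aliquot = 1/3 × 1.056 × 10^-3 = 3.518 × 10^-4 mol
[IO3^-] = 3.518 × 10^-4 / 0.01945 = 0.01809 mol/L

0.01809 mol/L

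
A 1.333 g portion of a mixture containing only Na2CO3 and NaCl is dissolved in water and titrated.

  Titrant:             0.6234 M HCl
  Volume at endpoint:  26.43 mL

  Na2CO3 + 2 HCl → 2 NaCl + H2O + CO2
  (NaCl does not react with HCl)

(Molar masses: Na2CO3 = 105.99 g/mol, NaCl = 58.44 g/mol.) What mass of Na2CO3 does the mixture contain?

0.8732 g

n(HCl) = 0.02643 × 0.6234 = 0.01648 mol
Let x = n(Na2CO3), y = n(NaCl).
Titrant: 2x = 0.01648;  mass: 105.99x + 58.44y = 1.333
Solving, x = 8.238 × 10^-3 mol, y = 7.868 × 10^-3 mol
mass of Na2CO3 = 8.238 × 10^-3 × 105.99 = 0.8732 g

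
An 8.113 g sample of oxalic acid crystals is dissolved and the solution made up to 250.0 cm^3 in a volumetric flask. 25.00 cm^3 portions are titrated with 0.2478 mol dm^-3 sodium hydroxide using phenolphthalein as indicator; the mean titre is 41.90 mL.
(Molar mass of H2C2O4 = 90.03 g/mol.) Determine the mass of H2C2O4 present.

4.674 g

H2C2O4 + 2 NaOH → Na2C2O4 + 2 H2O
n(NaOH) per titration = 0.04190 × 0.2478 = 0.01038 mol
From the 1:2 ratio, n(H2C2O4) in each aliquot = 1/2 × 0.01038 = 5.191 × 10^-3 mol
n(H2C2O4) in the whole flask = 5.191 × 10^-3 × 250.0/25.00 = 0.05191 mol
mass of H2C2O4 = 0.05191 × 90.03 = 4.674 g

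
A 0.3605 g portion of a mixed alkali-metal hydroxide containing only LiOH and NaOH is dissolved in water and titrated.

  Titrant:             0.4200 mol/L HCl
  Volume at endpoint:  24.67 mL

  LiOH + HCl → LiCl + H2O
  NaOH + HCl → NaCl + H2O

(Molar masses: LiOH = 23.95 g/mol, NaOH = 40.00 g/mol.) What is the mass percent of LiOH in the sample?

n(HCl) = 0.02467 × 0.4200 = 0.01036 mol
Let x = n(LiOH), y = n(NaOH).
Titrant: 1x + 1y = 0.01036;  mass: 23.95x + 40.00y = 0.3605
Solving, x = 3.362 × 10^-3 mol, y = 7.000 × 10^-3 mol
mass of LiOH = 3.362 × 10^-3 × 23.95 = 0.08051 g
% LiOH = 0.08051 / 0.3605 × 100 = 22.33 %

22.33 %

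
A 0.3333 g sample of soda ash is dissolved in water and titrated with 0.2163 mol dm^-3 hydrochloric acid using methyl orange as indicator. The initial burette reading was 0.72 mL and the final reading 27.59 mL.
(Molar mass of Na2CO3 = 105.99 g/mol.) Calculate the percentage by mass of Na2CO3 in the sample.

92.41 %

Na2CO3 + 2 HCl → 2 NaCl + H2O + CO2
n(HCl) = 0.02687 L × 0.2163 mol/L = 5.812 × 10^-3 mol
From the 1:2 ratio, n(Na2CO3) = 1/2 × 5.812 × 10^-3 = 2.906 × 10^-3 mol
mass of Na2CO3 = 2.906 × 10^-3 × 105.99 g/mol = 0.3080 g
% Na2CO3 = 0.3080 / 0.3333 × 100 = 92.41 %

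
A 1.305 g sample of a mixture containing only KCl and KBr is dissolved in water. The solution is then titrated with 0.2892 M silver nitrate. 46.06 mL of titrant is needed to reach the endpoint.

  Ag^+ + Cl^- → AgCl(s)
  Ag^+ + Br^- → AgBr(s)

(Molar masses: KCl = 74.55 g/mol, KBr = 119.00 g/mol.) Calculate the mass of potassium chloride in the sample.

n(AgNO3) = 0.04606 × 0.2892 = 0.01332 mol
Let x = n(KCl), y = n(KBr).
Titrant: 1x + 1y = 0.01332;  mass: 74.55x + 119.00y = 1.305
Solving, x = 6.302 × 10^-3 mol, y = 7.018 × 10^-3 mol
mass of KCl = 6.302 × 10^-3 × 74.55 = 0.4699 g

0.4699 g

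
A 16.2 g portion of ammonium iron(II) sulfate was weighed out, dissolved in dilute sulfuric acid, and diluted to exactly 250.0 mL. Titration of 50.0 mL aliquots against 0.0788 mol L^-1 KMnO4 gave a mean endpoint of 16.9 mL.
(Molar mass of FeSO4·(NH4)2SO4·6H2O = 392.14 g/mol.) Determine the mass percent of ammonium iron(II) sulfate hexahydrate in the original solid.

MnO4^- + 5 Fe^2+ + 8 H^+ → Mn^2+ + 5 Fe^3+ + 4 H2O
n(KMnO4) per titration = 0.0169 × 0.0788 = 1.33 × 10^-3 mol
From the 5:1 ratio, n(FeSO4·(NH4)2SO4·6H2O) in each aliquot = 5/1 × 1.33 × 10^-3 = 6.66 × 10^-3 mol
n(FeSO4·(NH4)2SO4·6H2O) in the whole flask = 6.66 × 10^-3 × 250.0/50.0 = 0.0333 mol
mass of FeSO4·(NH4)2SO4·6H2O = 0.0333 × 392.14 = 13.1 g
% FeSO4·(NH4)2SO4·6H2O = 13.1 / 16.2 × 100 = 80.6 %

80.6 %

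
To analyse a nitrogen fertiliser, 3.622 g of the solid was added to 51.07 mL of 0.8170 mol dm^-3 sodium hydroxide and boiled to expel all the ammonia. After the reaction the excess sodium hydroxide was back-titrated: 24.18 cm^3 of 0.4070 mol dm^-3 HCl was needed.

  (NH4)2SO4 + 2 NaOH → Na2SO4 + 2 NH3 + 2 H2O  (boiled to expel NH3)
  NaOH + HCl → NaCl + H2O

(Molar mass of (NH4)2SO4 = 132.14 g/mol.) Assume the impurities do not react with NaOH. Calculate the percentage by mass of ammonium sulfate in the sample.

58.16 %

n(NaOH) added = 0.05107 × 0.8170 = 0.04172 mol
n(HCl) used in back-titration = 0.02418 × 0.4070 = 9.841 × 10^-3 mol
n(NaOH) left over = 9.841 × 10^-3 mol (1:1 ratio)
n(NaOH) consumed by analyte = 0.04172 − 9.841 × 10^-3 = 0.03188 mol
From the 1:2 ratio, n((NH4)2SO4) = 1/2 × 0.03188 = 0.01594 mol
mass of (NH4)2SO4 = 0.01594 × 132.14 = 2.107 g
% (NH4)2SO4 = 2.107 / 3.622 × 100 = 58.16 %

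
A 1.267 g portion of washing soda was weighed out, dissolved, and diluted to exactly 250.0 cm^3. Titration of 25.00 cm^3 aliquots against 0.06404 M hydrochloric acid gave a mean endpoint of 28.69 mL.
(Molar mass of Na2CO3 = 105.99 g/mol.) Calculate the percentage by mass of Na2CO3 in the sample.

Na2CO3 + 2 HCl → 2 NaCl + H2O + CO2
n(HCl) per titration = 0.02869 × 0.06404 = 1.837 × 10^-3 mol
From the 1:2 ratio, n(Na2CO3) in each aliquot = 1/2 × 1.837 × 10^-3 = 9.187 × 10^-4 mol
n(Na2CO3) in the whole flask = 9.187 × 10^-4 × 250.0/25.00 = 9.187 × 10^-3 mol
mass of Na2CO3 = 9.187 × 10^-3 × 105.99 = 0.9737 g
% Na2CO3 = 0.9737 / 1.267 × 100 = 76.85 %

76.85 %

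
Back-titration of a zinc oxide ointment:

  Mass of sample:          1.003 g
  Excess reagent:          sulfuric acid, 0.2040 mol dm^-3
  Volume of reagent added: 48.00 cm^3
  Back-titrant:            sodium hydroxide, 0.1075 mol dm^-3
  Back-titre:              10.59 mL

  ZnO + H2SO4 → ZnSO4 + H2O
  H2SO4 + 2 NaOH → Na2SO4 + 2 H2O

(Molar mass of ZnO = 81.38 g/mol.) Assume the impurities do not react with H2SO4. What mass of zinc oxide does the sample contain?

0.7506 g

n(H2SO4) added = 0.04800 × 0.2040 = 9.792 × 10^-3 mol
n(NaOH) used in back-titration = 0.01059 × 0.1075 = 1.138 × 10^-3 mol
From the 1:2 ratio, n(H2SO4) left over = 1/2 × 1.138 × 10^-3 = 5.692 × 10^-4 mol
n(H2SO4) consumed by analyte = 9.792 × 10^-3 − 5.692 × 10^-4 = 9.223 × 10^-3 mol
n(ZnO) = 9.223 × 10^-3 mol (1:1 ratio)
mass of ZnO = 9.223 × 10^-3 × 81.38 = 0.7506 g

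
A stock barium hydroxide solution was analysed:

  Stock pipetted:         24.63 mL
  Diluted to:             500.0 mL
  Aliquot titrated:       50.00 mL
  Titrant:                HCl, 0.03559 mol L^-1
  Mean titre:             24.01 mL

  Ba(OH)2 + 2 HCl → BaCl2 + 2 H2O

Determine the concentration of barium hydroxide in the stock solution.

0.1735 mol/L

n(HCl) = 0.02401 × 0.03559 = 8.545 × 10^-4 mol
From the 1:2 ratio, n(Ba(OH)2) in the aliquot = 1/2 × 8.545 × 10^-4 = 4.273 × 10^-4 mol
[Ba(OH)2]_dilute = 4.273 × 10^-4 / 0.05000 = 0.008545 mol/L
Dilution factor = 500.0 / 24.63 = 20.30
[Ba(OH)2]_stock = 0.008545 × 20.30 = 0.1735 mol/L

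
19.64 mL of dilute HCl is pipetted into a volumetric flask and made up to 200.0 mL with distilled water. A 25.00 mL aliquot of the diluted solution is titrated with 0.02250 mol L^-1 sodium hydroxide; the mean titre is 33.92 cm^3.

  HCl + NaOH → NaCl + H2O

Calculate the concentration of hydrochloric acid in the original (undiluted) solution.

0.3109 mol/L

n(NaOH) = 0.03392 × 0.02250 = 7.632 × 10^-4 mol
n(HCl) in the aliquot = 7.632 × 10^-4 mol (1:1 ratio)
[HCl]_dilute = 7.632 × 10^-4 / 0.02500 = 0.03053 mol/L
Dilution factor = 200.0 / 19.64 = 10.18
[HCl]_stock = 0.03053 × 10.18 = 0.3109 mol/L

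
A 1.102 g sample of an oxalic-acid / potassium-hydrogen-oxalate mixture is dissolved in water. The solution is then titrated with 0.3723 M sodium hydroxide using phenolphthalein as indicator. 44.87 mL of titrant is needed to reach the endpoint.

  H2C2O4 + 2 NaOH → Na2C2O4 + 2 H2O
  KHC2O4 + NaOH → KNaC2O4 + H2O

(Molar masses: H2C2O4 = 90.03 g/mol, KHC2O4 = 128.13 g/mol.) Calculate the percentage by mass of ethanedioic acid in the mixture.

51.04 %

n(NaOH) = 0.04487 × 0.3723 = 0.01671 mol
Let x = n(H2C2O4), y = n(KHC2O4).
Titrant: 2x + 1y = 0.01671;  mass: 90.03x + 128.13y = 1.102
Solving, x = 6.247 × 10^-3 mol, y = 4.211 × 10^-3 mol
mass of H2C2O4 = 6.247 × 10^-3 × 90.03 = 0.5624 g
% H2C2O4 = 0.5624 / 1.102 × 100 = 51.04 %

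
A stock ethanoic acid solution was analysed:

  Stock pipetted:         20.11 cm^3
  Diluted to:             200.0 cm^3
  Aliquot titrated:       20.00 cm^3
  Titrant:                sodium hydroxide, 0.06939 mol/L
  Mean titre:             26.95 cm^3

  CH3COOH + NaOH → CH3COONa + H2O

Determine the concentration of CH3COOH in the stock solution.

n(NaOH) = 0.02695 × 0.06939 = 1.870 × 10^-3 mol
n(CH3COOH) in the aliquot = 1.870 × 10^-3 mol (1:1 ratio)
[CH3COOH]_dilute = 1.870 × 10^-3 / 0.02000 = 0.09350 mol/L
Dilution factor = 200.0 / 20.11 = 9.945
[CH3COOH]_stock = 0.09350 × 9.945 = 0.9299 mol/L

0.9299 mol/L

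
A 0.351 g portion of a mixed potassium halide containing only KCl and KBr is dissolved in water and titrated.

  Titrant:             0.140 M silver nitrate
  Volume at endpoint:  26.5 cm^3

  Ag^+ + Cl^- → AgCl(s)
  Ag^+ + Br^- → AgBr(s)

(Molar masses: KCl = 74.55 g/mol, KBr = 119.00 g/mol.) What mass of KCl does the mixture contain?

0.152 g

n(AgNO3) = 0.0265 × 0.140 = 3.71 × 10^-3 mol
Let x = n(KCl), y = n(KBr).
Titrant: 1x + 1y = 3.71 × 10^-3;  mass: 74.55x + 119.00y = 0.351
Solving, x = 2.04 × 10^-3 mol, y = 1.67 × 10^-3 mol
mass of KCl = 2.04 × 10^-3 × 74.55 = 0.152 g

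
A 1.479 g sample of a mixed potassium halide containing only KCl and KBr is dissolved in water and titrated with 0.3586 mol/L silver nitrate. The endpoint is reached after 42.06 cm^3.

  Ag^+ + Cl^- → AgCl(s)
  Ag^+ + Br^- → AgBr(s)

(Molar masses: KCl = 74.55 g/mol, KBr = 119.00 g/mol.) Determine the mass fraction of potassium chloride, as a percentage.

n(AgNO3) = 0.04206 × 0.3586 = 0.01508 mol
Let x = n(KCl), y = n(KBr).
Titrant: 1x + 1y = 0.01508;  mass: 74.55x + 119.00y = 1.479
Solving, x = 7.106 × 10^-3 mol, y = 7.977 × 10^-3 mol
mass of KCl = 7.106 × 10^-3 × 74.55 = 0.5297 g
% KCl = 0.5297 / 1.479 × 100 = 35.82 %

35.82 %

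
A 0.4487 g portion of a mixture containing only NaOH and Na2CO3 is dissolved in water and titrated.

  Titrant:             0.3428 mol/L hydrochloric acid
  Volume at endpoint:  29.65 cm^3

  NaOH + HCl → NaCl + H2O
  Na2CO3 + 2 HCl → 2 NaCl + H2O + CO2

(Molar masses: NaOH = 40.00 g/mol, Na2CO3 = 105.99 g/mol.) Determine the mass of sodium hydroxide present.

0.2769 g

n(HCl) = 0.02965 × 0.3428 = 0.01016 mol
Let x = n(NaOH), y = n(Na2CO3).
Titrant: 1x + 2y = 0.01016;  mass: 40.00x + 105.99y = 0.4487
Solving, x = 6.921 × 10^-3 mol, y = 1.621 × 10^-3 mol
mass of NaOH = 6.921 × 10^-3 × 40.00 = 0.2769 g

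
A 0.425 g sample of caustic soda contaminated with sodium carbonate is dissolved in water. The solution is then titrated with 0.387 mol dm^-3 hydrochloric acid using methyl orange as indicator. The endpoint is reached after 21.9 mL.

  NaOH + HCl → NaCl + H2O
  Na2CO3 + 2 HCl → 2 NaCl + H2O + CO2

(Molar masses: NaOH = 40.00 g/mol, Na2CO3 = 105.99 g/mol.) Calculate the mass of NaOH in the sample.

0.0743 g

n(HCl) = 0.0219 × 0.387 = 8.48 × 10^-3 mol
Let x = n(NaOH), y = n(Na2CO3).
Titrant: 1x + 2y = 8.48 × 10^-3;  mass: 40.00x + 105.99y = 0.425
Solving, x = 1.86 × 10^-3 mol, y = 3.31 × 10^-3 mol
mass of NaOH = 1.86 × 10^-3 × 40.00 = 0.0743 g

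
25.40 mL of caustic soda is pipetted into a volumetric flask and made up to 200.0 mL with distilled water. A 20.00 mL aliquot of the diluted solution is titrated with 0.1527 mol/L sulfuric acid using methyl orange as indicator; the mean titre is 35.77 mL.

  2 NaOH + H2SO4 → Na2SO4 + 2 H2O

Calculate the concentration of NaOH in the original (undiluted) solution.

4.301 mol/L

n(H2SO4) = 0.03577 × 0.1527 = 5.462 × 10^-3 mol
From the 2:1 ratio, n(NaOH) in the aliquot = 2/1 × 5.462 × 10^-3 = 0.01092 mol
[NaOH]_dilute = 0.01092 / 0.02000 = 0.5462 mol/L
Dilution factor = 200.0 / 25.40 = 7.874
[NaOH]_stock = 0.5462 × 7.874 = 4.301 mol/L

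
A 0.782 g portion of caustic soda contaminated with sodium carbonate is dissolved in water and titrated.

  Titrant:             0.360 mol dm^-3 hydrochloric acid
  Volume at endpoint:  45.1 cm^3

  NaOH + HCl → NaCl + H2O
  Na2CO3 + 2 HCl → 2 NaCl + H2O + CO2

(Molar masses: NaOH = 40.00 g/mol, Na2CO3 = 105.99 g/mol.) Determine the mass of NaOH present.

n(HCl) = 0.0451 × 0.360 = 0.0162 mol
Let x = n(NaOH), y = n(Na2CO3).
Titrant: 1x + 2y = 0.0162;  mass: 40.00x + 105.99y = 0.782
Solving, x = 6.04 × 10^-3 mol, y = 5.10 × 10^-3 mol
mass of NaOH = 6.04 × 10^-3 × 40.00 = 0.241 g

0.241 g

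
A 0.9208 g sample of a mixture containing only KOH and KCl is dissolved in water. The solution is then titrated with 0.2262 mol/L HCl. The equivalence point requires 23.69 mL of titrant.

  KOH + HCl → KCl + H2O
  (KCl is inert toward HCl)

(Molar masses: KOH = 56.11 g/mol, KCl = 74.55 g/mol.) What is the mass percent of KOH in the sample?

32.65 %

n(HCl) = 0.02369 × 0.2262 = 5.359 × 10^-3 mol
Let x = n(KOH), y = n(KCl).
Titrant: 1x = 5.359 × 10^-3;  mass: 56.11x + 74.55y = 0.9208
Solving, x = 5.359 × 10^-3 mol, y = 8.318 × 10^-3 mol
mass of KOH = 5.359 × 10^-3 × 56.11 = 0.3007 g
% KOH = 0.3007 / 0.9208 × 100 = 32.65 %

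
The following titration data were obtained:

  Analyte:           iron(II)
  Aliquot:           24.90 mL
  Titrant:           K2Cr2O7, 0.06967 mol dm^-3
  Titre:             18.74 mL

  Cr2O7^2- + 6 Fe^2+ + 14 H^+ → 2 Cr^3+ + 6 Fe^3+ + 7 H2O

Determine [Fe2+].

n(K2Cr2O7) = 0.01874 L × 0.06967 mol/L = 1.306 × 10^-3 mol
From the 6:1 mole ratio, n(Fe2+) = 6/1 × 1.306 × 10^-3 = 7.834 × 10^-3 mol
[Fe2+] = 7.834 × 10^-3 mol / 0.02490 L = 0.3146 mol/L

0.3146 mol/L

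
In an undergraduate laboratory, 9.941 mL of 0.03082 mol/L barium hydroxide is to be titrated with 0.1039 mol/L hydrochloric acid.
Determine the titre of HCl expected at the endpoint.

5.898 mL

Ba(OH)2 + 2 HCl → BaCl2 + 2 H2O
n(Ba(OH)2) = 0.009941 L × 0.03082 mol/L = 3.064 × 10^-4 mol
From the 2:1 stoichiometry, n(HCl) = 2/1 × 3.064 × 10^-4 = 6.128 × 10^-4 mol
V(HCl) = 6.128 × 10^-4 mol / 0.1039 mol/L = 0.005898 L = 5.898 mL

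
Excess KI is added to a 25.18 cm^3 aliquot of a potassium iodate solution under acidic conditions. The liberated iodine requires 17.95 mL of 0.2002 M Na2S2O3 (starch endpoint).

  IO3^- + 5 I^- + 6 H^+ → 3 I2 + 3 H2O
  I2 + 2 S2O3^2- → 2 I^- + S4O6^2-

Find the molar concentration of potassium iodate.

n(S2O3^2-) = 0.01795 × 0.2002 = 3.594 × 10^-3 mol
n(I2) = n(S2O3^2-)/2 = 1.797 × 10^-3 mol
From the 1:3 ratio, n(IO3^-) in the aliquot = 1/3 × 1.797 × 10^-3 = 5.989 × 10^-4 mol
[IO3^-] = 5.989 × 10^-4 / 0.02518 = 0.02379 mol/L

0.02379 M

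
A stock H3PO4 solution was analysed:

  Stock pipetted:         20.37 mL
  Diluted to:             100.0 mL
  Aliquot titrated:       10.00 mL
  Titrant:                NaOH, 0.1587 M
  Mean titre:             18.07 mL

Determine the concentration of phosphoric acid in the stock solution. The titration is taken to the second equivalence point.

0.7039 M

H3PO4 + 2 NaOH → Na2HPO4 + 2 H2O
n(NaOH) = 0.01807 × 0.1587 = 2.868 × 10^-3 mol
From the 1:2 ratio, n(H3PO4) in the aliquot = 1/2 × 2.868 × 10^-3 = 1.434 × 10^-3 mol
[H3PO4]_dilute = 1.434 × 10^-3 / 0.01000 = 0.1434 mol/L
Dilution factor = 100.0 / 20.37 = 4.909
[H3PO4]_stock = 0.1434 × 4.909 = 0.7039 mol/L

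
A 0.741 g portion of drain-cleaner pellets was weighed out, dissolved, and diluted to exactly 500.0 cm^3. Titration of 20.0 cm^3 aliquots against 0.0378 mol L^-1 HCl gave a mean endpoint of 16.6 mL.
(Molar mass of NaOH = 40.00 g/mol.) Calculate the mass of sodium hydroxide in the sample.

0.627 g

NaOH + HCl → NaCl + H2O
n(HCl) per titration = 0.0166 × 0.0378 = 6.27 × 10^-4 mol
n(NaOH) in each aliquot = 6.27 × 10^-4 mol (1:1 ratio)
n(NaOH) in the whole flask = 6.27 × 10^-4 × 500.0/20.0 = 0.0157 mol
mass of NaOH = 0.0157 × 40.00 = 0.627 g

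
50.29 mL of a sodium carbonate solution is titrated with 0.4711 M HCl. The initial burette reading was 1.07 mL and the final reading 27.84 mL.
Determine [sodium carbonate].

0.1254 M

Na2CO3 + 2 HCl → 2 NaCl + H2O + CO2
n(HCl) = 0.02677 L × 0.4711 mol/L = 0.01261 mol
From the 1:2 mole ratio, n(Na2CO3) = 1/2 × 0.01261 = 6.306 × 10^-3 mol
[Na2CO3] = 6.306 × 10^-3 mol / 0.05029 L = 0.1254 mol/L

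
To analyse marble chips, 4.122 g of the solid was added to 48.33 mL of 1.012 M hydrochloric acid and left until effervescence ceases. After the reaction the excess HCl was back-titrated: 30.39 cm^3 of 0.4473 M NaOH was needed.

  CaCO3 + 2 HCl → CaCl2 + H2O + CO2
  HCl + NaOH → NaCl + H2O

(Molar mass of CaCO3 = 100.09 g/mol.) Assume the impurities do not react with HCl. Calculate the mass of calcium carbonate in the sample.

1.767 g

n(HCl) added = 0.04833 × 1.012 = 0.04891 mol
n(NaOH) used in back-titration = 0.03039 × 0.4473 = 0.01359 mol
n(HCl) left over = 0.01359 mol (1:1 ratio)
n(HCl) consumed by analyte = 0.04891 − 0.01359 = 0.03532 mol
From the 1:2 ratio, n(CaCO3) = 1/2 × 0.03532 = 0.01766 mol
mass of CaCO3 = 0.01766 × 100.09 = 1.767 g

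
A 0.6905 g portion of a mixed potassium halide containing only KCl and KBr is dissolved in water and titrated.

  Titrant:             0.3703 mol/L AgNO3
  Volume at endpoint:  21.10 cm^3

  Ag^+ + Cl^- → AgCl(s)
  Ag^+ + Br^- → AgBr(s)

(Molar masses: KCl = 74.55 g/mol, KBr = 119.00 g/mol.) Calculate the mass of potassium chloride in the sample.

0.4013 g

n(AgNO3) = 0.02110 × 0.3703 = 7.813 × 10^-3 mol
Let x = n(KCl), y = n(KBr).
Titrant: 1x + 1y = 7.813 × 10^-3;  mass: 74.55x + 119.00y = 0.6905
Solving, x = 5.383 × 10^-3 mol, y = 2.430 × 10^-3 mol
mass of KCl = 5.383 × 10^-3 × 74.55 = 0.4013 g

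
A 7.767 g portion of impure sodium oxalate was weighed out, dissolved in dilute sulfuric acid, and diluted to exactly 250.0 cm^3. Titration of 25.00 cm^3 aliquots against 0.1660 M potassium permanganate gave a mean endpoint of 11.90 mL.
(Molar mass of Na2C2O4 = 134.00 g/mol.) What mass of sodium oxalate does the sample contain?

6.618 g

2 MnO4^- + 5 C2O4^2- + 16 H^+ → 2 Mn^2+ + 10 CO2 + 8 H2O
n(KMnO4) per titration = 0.01190 × 0.1660 = 1.975 × 10^-3 mol
From the 5:2 ratio, n(Na2C2O4) in each aliquot = 5/2 × 1.975 × 10^-3 = 4.939 × 10^-3 mol
n(Na2C2O4) in the whole flask = 4.939 × 10^-3 × 250.0/25.00 = 0.04939 mol
mass of Na2C2O4 = 0.04939 × 134.00 = 6.618 g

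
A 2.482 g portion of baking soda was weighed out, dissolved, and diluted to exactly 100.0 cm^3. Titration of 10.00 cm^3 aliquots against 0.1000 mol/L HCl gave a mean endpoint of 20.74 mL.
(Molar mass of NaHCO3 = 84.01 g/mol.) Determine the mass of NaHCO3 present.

NaHCO3 + HCl → NaCl + H2O + CO2
n(HCl) per titration = 0.02074 × 0.1000 = 2.074 × 10^-3 mol
n(NaHCO3) in each aliquot = 2.074 × 10^-3 mol (1:1 ratio)
n(NaHCO3) in the whole flask = 2.074 × 10^-3 × 100.0/10.00 = 0.02074 mol
mass of NaHCO3 = 0.02074 × 84.01 = 1.742 g

1.742 g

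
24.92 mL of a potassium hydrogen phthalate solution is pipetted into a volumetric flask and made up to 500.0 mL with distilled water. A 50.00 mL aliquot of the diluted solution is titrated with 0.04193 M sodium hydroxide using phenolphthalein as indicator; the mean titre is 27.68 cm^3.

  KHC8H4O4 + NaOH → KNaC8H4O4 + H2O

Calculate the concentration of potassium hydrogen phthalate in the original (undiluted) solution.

0.4657 M

n(NaOH) = 0.02768 × 0.04193 = 1.161 × 10^-3 mol
n(KHC8H4O4) in the aliquot = 1.161 × 10^-3 mol (1:1 ratio)
[KHC8H4O4]_dilute = 1.161 × 10^-3 / 0.05000 = 0.02321 mol/L
Dilution factor = 500.0 / 24.92 = 20.06
[KHC8H4O4]_stock = 0.02321 × 20.06 = 0.4657 mol/L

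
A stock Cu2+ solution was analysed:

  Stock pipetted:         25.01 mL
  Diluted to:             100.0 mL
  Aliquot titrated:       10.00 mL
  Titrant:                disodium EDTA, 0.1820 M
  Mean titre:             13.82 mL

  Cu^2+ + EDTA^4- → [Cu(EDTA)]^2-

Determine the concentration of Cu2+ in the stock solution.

n(EDTA) = 0.01382 × 0.1820 = 2.515 × 10^-3 mol
n(Cu2+) in the aliquot = 2.515 × 10^-3 mol (1:1 ratio)
[Cu2+]_dilute = 2.515 × 10^-3 / 0.01000 = 0.2515 mol/L
Dilution factor = 100.0 / 25.01 = 3.998
[Cu2+]_stock = 0.2515 × 3.998 = 1.006 mol/L

1.006 M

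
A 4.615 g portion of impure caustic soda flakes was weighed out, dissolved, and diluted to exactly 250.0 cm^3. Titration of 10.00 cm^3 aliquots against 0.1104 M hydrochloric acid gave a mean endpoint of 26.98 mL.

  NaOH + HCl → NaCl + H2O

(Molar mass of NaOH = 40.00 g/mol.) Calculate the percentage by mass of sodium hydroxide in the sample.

n(HCl) per titration = 0.02698 × 0.1104 = 2.979 × 10^-3 mol
n(NaOH) in each aliquot = 2.979 × 10^-3 mol (1:1 ratio)
n(NaOH) in the whole flask = 2.979 × 10^-3 × 250.0/10.00 = 0.07446 mol
mass of NaOH = 0.07446 × 40.00 = 2.979 g
% NaOH = 2.979 / 4.615 × 100 = 64.54 %

64.54 %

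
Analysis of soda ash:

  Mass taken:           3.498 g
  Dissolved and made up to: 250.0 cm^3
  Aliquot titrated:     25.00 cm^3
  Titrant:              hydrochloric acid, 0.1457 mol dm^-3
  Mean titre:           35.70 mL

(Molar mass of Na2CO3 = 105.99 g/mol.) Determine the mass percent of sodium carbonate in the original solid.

78.80 %

Na2CO3 + 2 HCl → 2 NaCl + H2O + CO2
n(HCl) per titration = 0.03570 × 0.1457 = 5.201 × 10^-3 mol
From the 1:2 ratio, n(Na2CO3) in each aliquot = 1/2 × 5.201 × 10^-3 = 2.601 × 10^-3 mol
n(Na2CO3) in the whole flask = 2.601 × 10^-3 × 250.0/25.00 = 0.02601 mol
mass of Na2CO3 = 0.02601 × 105.99 = 2.757 g
% Na2CO3 = 2.757 / 3.498 × 100 = 78.80 %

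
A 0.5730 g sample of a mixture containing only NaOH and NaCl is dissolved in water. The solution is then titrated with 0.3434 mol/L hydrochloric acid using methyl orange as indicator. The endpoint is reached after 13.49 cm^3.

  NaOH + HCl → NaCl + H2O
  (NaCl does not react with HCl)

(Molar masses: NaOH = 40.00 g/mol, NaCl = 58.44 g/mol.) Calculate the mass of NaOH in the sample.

0.1853 g

n(HCl) = 0.01349 × 0.3434 = 4.632 × 10^-3 mol
Let x = n(NaOH), y = n(NaCl).
Titrant: 1x = 4.632 × 10^-3;  mass: 40.00x + 58.44y = 0.5730
Solving, x = 4.632 × 10^-3 mol, y = 6.634 × 10^-3 mol
mass of NaOH = 4.632 × 10^-3 × 40.00 = 0.1853 g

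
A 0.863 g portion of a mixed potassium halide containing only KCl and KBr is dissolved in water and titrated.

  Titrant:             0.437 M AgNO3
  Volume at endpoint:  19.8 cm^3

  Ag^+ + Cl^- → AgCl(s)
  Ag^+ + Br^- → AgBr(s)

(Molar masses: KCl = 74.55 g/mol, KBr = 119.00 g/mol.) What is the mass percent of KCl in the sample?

n(AgNO3) = 0.0198 × 0.437 = 8.65 × 10^-3 mol
Let x = n(KCl), y = n(KBr).
Titrant: 1x + 1y = 8.65 × 10^-3;  mass: 74.55x + 119.00y = 0.863
Solving, x = 3.75 × 10^-3 mol, y = 4.90 × 10^-3 mol
mass of KCl = 3.75 × 10^-3 × 74.55 = 0.280 g
% KCl = 0.280 / 0.863 × 100 = 32.4 %

32.4 %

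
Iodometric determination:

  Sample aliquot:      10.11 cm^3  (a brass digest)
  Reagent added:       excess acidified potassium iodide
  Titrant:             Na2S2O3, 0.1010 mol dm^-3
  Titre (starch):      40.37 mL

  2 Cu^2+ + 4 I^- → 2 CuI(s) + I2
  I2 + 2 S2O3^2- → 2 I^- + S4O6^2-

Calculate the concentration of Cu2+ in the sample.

0.4033 mol/L

n(S2O3^2-) = 0.04037 × 0.1010 = 4.077 × 10^-3 mol
n(I2) = n(S2O3^2-)/2 = 2.039 × 10^-3 mol
From the 2:1 ratio, n(Cu2+) in the aliquot = 2/1 × 2.039 × 10^-3 = 4.077 × 10^-3 mol
[Cu2+] = 4.077 × 10^-3 / 0.01011 = 0.4033 mol/L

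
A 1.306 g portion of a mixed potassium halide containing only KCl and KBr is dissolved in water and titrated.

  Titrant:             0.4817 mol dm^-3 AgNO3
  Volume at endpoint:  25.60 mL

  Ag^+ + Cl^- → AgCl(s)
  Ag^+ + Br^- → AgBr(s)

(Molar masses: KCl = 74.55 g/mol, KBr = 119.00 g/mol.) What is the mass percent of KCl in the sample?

20.73 %

n(AgNO3) = 0.02560 × 0.4817 = 0.01233 mol
Let x = n(KCl), y = n(KBr).
Titrant: 1x + 1y = 0.01233;  mass: 74.55x + 119.00y = 1.306
Solving, x = 3.632 × 10^-3 mol, y = 8.699 × 10^-3 mol
mass of KCl = 3.632 × 10^-3 × 74.55 = 0.2708 g
% KCl = 0.2708 / 1.306 × 100 = 20.73 %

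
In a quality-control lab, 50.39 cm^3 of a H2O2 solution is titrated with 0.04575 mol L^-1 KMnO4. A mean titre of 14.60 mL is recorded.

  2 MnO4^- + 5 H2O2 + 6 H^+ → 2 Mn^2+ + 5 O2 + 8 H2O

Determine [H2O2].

n(KMnO4) = 0.01460 L × 0.04575 mol/L = 6.679 × 10^-4 mol
From the 5:2 mole ratio, n(H2O2) = 5/2 × 6.679 × 10^-4 = 1.670 × 10^-3 mol
[H2O2] = 1.670 × 10^-3 mol / 0.05039 L = 0.03314 mol/L

0.03314 mol/L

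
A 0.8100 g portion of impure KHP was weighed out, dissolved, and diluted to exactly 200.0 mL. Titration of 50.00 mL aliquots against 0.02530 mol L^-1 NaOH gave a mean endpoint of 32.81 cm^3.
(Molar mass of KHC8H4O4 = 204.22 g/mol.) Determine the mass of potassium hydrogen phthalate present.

0.6781 g

KHC8H4O4 + NaOH → KNaC8H4O4 + H2O
n(NaOH) per titration = 0.03281 × 0.02530 = 8.301 × 10^-4 mol
n(KHC8H4O4) in each aliquot = 8.301 × 10^-4 mol (1:1 ratio)
n(KHC8H4O4) in the whole flask = 8.301 × 10^-4 × 200.0/50.00 = 3.320 × 10^-3 mol
mass of KHC8H4O4 = 3.320 × 10^-3 × 204.22 = 0.6781 g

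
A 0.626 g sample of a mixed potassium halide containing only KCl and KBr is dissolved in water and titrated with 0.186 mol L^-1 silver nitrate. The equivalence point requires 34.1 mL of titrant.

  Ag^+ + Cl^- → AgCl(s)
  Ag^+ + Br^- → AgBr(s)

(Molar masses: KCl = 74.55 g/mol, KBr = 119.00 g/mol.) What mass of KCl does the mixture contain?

n(AgNO3) = 0.0341 × 0.186 = 6.34 × 10^-3 mol
Let x = n(KCl), y = n(KBr).
Titrant: 1x + 1y = 6.34 × 10^-3;  mass: 74.55x + 119.00y = 0.626
Solving, x = 2.90 × 10^-3 mol, y = 3.45 × 10^-3 mol
mass of KCl = 2.90 × 10^-3 × 74.55 = 0.216 g

0.216 g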